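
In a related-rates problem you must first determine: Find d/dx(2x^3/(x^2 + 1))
Quotient rule: (f/g)'=(f'g - fg')/g²
f=2x^3, f'=6x^2
g=x^2 + 1, g'=2x

Answer: (6x^2·(x^2 + 1) - 4x^4)/(x^2 + 1)²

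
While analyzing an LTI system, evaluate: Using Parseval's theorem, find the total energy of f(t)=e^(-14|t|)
Parseval's theorem: E=integral |f(t)|^2 dt=(1/2pi) integral |F(omega)|^2 domega
E=integral_{-inf}^{inf} e^(-28|t|) dt=2 * integral_0^inf e^(-28t) dt=2/(2 * 14)=1/14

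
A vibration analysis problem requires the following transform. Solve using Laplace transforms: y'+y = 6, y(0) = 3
Take L of both sides: sY(s)-3+Y(s) = 6/s
Y(s)(s+1) = 6/s+3
Y(s) = 6/(s(s+1))+3/(s+1)
Partial fractions: 6/(s(s+1)) = 6/s - 6/(s+1)
So Y(s) = 6/s - 3/(s+1)
Inverse transform (L^(-1){1/s} = 1, L^(-1){1/(s+1)} = e^(-t)):

Answer: y(t) = 6-3·e^(-t)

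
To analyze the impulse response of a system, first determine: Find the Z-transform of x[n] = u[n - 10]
Using the time-shift property: Z{u[n-10]} = z^(-10)*z/(z-1)
= z^(-9)/(z-1)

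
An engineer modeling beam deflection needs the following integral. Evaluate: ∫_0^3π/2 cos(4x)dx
Antiderivative: sin(4x)/4
Evaluate at bounds: [sin(4·3π/2)/4] - [sin(4·0)/4]
= ((0) - (0))/4 = 0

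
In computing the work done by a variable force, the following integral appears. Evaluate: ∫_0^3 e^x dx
Antiderivative: e^x
Evaluate: (e^3 - 1)

Answer: e^3 - 1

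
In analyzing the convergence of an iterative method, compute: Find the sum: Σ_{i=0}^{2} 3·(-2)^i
Geometric series: S=a(1 - r^n)/(1 - r)
a=3, r=-2, n=3
S=3(1+8)/3=9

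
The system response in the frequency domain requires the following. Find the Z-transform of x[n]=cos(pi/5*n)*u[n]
Z{cos(w0*n)*u[n]}=z(z - cos(w0))/(z^2 - 2z*cos(w0) + 1)
With w0=pi/5: X(z)=z(z - cos(pi/5))/(z^2 - 2z*cos(pi/5) + 1)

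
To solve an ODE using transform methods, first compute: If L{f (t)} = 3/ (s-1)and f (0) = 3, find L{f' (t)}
L{f'(t)} = s·F(s) - f(0) = 3s/(s-1)-3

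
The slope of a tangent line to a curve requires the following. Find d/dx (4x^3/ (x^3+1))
Quotient rule: (f/g)' = (f'g - fg')/g²
f = 4x^3, f' = 12x^2
g = x^3 + 1, g' = 3x^2

Answer: (12x^2·(x^3 + 1) - 12x^5)/(x^3 + 1)²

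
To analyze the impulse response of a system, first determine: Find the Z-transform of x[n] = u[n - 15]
Using the time-shift property: Z{u[n-15]}=z^(-15) * z/(z-1)
=z^(-14)/(z-1)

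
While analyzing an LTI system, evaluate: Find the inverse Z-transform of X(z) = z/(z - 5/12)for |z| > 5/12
Standard pair: z/(z-a) <-> a^n*u[n] for causal signals
With a = 5/12: x[n] = (5/12)^n*u[n]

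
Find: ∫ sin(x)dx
Using standard integral: ∫ sin(x) dx = -cos(x)+C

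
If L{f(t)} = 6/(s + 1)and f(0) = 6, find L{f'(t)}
L{f'(t)} = s·F(s) - f(0) = 6s/(s+1)-6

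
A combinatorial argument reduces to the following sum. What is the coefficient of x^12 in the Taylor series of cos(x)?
cos(x)=Σ (-1)^k x^(2k)/(2k)!
For x^12: (-1)^6/12!=1/479001600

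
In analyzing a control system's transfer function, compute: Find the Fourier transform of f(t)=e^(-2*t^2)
The Fourier transform of a Gaussian e^(-a*t^2) is sqrt(pi/a)*e^(-omega^2/(4a)).
With a=2: F(omega)=sqrt(pi/2)*e^(-omega^2/8)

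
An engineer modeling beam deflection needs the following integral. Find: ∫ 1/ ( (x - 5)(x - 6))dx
Partial fractions: 1/((x-5)(x-6))=A/(x-5)+B/(x-6)
A=-1, B=1
∫ [-1· 1/(x-5)+1· 1/(x-6)] dx
=(1)[ln|x-6| - ln|x-5|]+C

Answer: ln|(x-6)/(x-5)|+C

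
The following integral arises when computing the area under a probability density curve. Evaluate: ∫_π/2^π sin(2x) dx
Antiderivative: -cos(2x)/2
Evaluate at bounds: [-cos(2·π)/2] - [-cos(2·π/2)/2]
= (-(1) + (-1))/2 = -1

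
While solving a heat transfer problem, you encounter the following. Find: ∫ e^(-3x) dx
Since d/dx[e^(-3x)] = -3e^(-3x), we get -1/3 e^(-3x) + C

Answer: (-1/3)e^(-3x) + C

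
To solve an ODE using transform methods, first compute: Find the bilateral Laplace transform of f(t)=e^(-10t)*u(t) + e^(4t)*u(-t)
For e^(-10t) * u(t): L = 1/(s + 10), Re(s) > -10
For e^(4t) * u(-t): L = -1/(s-4), Re(s) < 4
Combined: F(s) = 1/(s + 10) - 1/(s-4), -10 < Re(s) < 4

Answer: 1/(s + 10) - 1/(s-4), ROC: -10 < Re(s) < 4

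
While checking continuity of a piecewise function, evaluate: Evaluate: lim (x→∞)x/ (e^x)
Apply L'Hôpital 1 times (∞/∞ each time):
Eventually get 1!/(e^x) → 0

Answer: 0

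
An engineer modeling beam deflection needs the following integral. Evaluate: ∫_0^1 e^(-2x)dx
Antiderivative: (1/(-2))e^(-2x)
Evaluate: (1/(-2))(e^-2-1)

Answer: (e^-2-1)/(-2)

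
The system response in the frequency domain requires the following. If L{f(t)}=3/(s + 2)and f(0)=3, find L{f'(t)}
L{f'(t)}=s·F(s) - f(0)=3s/(s+2)-3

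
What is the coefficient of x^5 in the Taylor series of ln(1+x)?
ln(1+x) = Σ (-1)^(n+1) x^n/n
Coefficient of x^5 = (-1)^6/5 = 1/5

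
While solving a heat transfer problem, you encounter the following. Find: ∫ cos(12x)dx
Using substitution u=12x: ∫ cos(u) du/12=sin(u)/12+C

Answer: (1/12)sin(12x)+C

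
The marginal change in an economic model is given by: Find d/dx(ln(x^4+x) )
Chain rule: d/dx[ln(u)]=u'/u where u=x^4 + x
u'=4x^3 + 1

Answer: (4x^3 + 1)/(x^4 + x)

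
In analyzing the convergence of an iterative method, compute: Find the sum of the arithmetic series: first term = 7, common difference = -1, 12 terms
Last term: a_n = 7 + (12 - 1)·-1 = -4
Sum = n(a_1 + a_n)/2 = 12(7 + (-4))/2 = 18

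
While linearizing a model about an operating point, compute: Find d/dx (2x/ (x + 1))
Quotient rule: (f/g)'=(f'g - fg')/g²
f=2x, f'=2
g=x+1, g'=1

Answer: (2·(x+1)-2x)/(x+1)²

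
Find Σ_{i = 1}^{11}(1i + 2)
= 1·Σ i + 2·11 = 1·66 + 22 = 88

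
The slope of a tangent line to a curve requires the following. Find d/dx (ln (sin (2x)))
Chain rule: d/dx[ln(u)] = u'/u where u = sin(2x)
u' = 2cos(2x)

Answer: (2cos(2x))/(sin(2x))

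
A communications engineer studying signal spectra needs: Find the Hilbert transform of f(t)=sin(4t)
The Hilbert transform shifts each frequency component by -pi/2.
H{sin(wt)} = -cos(wt)
With w = 4: H{sin(4t)} = -cos(4t)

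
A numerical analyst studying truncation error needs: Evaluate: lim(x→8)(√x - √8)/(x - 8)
Multiply by conjugate (√x+√8)/(√x+√8):
=(x - 8)/((x - 8)(√x+√8))=1/(√x+√8)
As x → 8: 1/(2√8)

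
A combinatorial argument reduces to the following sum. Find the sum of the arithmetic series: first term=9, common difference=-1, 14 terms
Last term: a_n=9+(14-1)·-1=-4
Sum=n(a_1+a_n)/2=14(9+(-4))/2=35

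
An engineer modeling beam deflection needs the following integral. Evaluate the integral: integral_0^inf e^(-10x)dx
integral_0^inf e^(-10x) dx = [-1/10 * e^(-10x)]_0^inf
= 0 - (-1/10) = 1/10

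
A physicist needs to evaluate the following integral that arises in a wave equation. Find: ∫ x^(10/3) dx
Power rule: ∫ x^(10/3) dx=x^(13/3)/(13/3)+C

Answer: (3/13)·x^(13/3)+C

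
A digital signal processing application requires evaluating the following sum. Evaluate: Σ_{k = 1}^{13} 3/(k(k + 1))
Partial fractions: 3/(k(k + 1)) = 3/k - 3/(k + 1)
Telescoping sum: 3(1 - 1/14) = 3·13/14

Answer: 39/14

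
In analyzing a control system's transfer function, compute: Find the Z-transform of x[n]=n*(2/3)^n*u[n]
Using the property Z{n * a^n * u[n]}=az/(z-a)^2
With a=2/3: X(z)=(2/3)z/(z - 2/3)^2, |z| > 2/3

Answer: (2/3)z/(z - 2/3)^2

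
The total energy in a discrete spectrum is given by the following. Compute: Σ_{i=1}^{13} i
Using formula: Σ i^1=n(n + 1)/2=13·14/2=91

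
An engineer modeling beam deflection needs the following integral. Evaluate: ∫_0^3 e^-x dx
Antiderivative: -e^-x
Evaluate: -(e^-3 - 1)

Answer: (e^-3 - 1)/(-1)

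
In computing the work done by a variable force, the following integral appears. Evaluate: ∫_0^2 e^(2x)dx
Antiderivative: (1/2)e^(2x)
Evaluate: (1/2)(e^4 - 1)

Answer: (e^4 - 1)/2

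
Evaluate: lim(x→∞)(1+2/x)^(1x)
Rewrite as [(1 + 2/x)^x]^1.
lim(1 + 2/x)^x=e^2, so limit=(e^2)^1=e^2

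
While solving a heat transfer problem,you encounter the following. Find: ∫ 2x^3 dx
Using power rule: ∫ 2x^3 dx = 2/4 x^4 + C = (1/2)x^4 + C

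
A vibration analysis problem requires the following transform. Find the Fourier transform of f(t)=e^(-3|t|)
Using the standard pair: F{e^(-a|t|)}=2a/(a^2+omega^2)
With a=3: F(omega)=6/(9+omega^2)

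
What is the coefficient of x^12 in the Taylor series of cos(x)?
cos(x) = Σ (-1)^k x^(2k)/(2k)!
For x^12: (-1)^6/12! = 1/479001600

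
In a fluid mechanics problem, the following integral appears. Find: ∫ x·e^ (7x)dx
Integration by parts: u=x, dv=e^(7x) dx
du=dx, v=e^(7x)/7
=x·e^(7x)/7 - ∫ e^(7x)/7 dx
=x·e^(7x)/7 - e^(7x)/49+C

Answer: e^(7x)(x/7-1/49)+C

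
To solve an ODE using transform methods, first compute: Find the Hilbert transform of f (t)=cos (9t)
The Hilbert transform shifts each frequency component by -pi/2.
H{cos(wt)} = sin(wt)
With w = 9: H{cos(9t)} = sin(9t)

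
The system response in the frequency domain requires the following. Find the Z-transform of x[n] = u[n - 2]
Using the time-shift property: Z{u[n-2]}=z^(-2)*z/(z-1)
=z^(-1)/(z-1)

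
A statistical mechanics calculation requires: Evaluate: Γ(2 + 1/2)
Γ(n + 1/2) = (2n)!√π/(4^n·n!)
= 24√π/(16·2) = (3/4)·√π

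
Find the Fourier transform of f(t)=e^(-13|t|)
Using the standard pair: F{e^(-a|t|)}=2a/(a^2 + omega^2)
With a=13: F(omega)=26/(169 + omega^2)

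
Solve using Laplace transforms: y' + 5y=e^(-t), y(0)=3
Take L: sY - 3+5Y = 1/(s+1)
Y(s+5) = 1/(s+1)+3
Y = 1/((s+1)(s+5))+3/(s+5)
Partial fractions: 1/((s+1)(s+5)) = (1/4)/(s+1) - (1/4)/(s+5)
So Y = (1/4)/(s+1)+(11/4)/(s+5)
Inverse Laplace transform (L^(-1){1/(s+1)} = e^(-t), L^(-1){1/(s+5)} = e^(-5t)):

Answer: y(t) = (1/4)·e^(-t)+(11/4)·e^(-5t)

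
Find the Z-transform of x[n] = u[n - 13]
Using the time-shift property: Z{u[n-13]}=z^(-13)*z/(z-1)
=z^(-12)/(z-1)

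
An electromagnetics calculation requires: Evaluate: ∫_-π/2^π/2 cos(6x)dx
Antiderivative: sin(6x)/6
Evaluate at bounds: [sin(6·π/2)/6] - [sin(6·-π/2)/6]
=((0) - (0))/6=0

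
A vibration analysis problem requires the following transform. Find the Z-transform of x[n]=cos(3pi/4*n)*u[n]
Z{cos(w0 * n) * u[n]} = z(z - cos(w0))/(z^2 - 2z * cos(w0) + 1)
With w0 = 3pi/4: X(z) = z(z - cos(3pi/4))/(z^2 - 2z * cos(3pi/4) + 1)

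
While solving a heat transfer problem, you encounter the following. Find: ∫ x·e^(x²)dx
Let u = x², du = 2x dx
∫ (1/2)e^u du = e^u/2 + C

Answer: e^(x²)/2 + C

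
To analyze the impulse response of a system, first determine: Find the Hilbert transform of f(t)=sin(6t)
The Hilbert transform shifts each frequency component by -pi/2.
H{sin(wt)}=-cos(wt)
With w=6: H{sin(6t)}=-cos(6t)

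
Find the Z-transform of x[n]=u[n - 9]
Using the time-shift property: Z{u[n-9]}=z^(-9)*z/(z-1)
=z^(-8)/(z-1)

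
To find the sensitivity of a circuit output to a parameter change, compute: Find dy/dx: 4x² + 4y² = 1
Differentiate: 8x+8y·(dy/dx) = 0
dy/dx = -8x/(8y) = -1·(x/y)

Answer: dy/dx = -1·(x/y)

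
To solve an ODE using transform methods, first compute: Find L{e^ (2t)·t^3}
First shifting: L{e^(at)f(t)} = F(s-a)
L{t^3} = 6/s^4
Shift s → s-2: 6/(s-2)^4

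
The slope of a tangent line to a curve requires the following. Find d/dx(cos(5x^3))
Chain rule: d/dx[cos(u)] = -sin(u)·u' where u = 5x^3
u' = 15x^2

Answer: -15x^2·sin(5x^3)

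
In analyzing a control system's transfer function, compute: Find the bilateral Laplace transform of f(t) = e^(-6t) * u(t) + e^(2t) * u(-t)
For e^(-6t) * u(t): L=1/(s + 6), Re(s) > -6
For e^(2t) * u(-t): L=-1/(s-2), Re(s) < 2
Combined: F(s)=1/(s + 6) - 1/(s-2), -6 < Re(s) < 2

Answer: 1/(s + 6) - 1/(s-2), ROC: -6 < Re(s) < 2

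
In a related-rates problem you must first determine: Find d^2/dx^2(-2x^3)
Apply power rule 2 times:
d^1: -6x^2
d^2: -12x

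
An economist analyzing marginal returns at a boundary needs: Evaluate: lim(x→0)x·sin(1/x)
Squeeze theorem: -|x| ≤ x·sin(1/x) ≤ |x|
Since x → 0 as x → 0, by squeeze theorem the limit is 0

Answer: 0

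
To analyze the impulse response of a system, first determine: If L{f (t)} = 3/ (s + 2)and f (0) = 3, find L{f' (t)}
L{f'(t)} = s·F(s) - f(0) = 3s/(s + 2) - 3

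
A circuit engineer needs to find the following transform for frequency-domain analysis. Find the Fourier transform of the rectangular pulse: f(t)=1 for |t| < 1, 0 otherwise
F(omega)=integral from -1 to 1 of e^(-j * omega * t) dt
=2 * sin(1 * omega)/omega=2 * sinc(1 * omega/pi)

Answer: 2 * sin(1 * omega)/omega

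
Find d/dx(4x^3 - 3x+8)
Power rule: d/dx(ax^n) = n·a·x^(n-1)
Term by term: 12·x^2-3

Answer: 12x^2-3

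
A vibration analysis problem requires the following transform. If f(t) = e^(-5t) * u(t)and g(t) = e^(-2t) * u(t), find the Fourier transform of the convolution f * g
By the convolution theorem: F{f*g} = F(omega)*G(omega)
F(omega) = 1/(5+j*omega), G(omega) = 1/(2+j*omega)
F{f*g} = 1/((5+j*omega)(2+j*omega))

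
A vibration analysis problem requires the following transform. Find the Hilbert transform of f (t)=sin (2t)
The Hilbert transform shifts each frequency component by -pi/2.
H{sin(wt)} = -cos(wt)
With w = 2: H{sin(2t)} = -cos(2t)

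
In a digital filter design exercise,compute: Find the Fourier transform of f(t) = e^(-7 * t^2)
The Fourier transform of a Gaussian e^(-a*t^2) is sqrt(pi/a)*e^(-omega^2/(4a)).
With a=7: F(omega)=sqrt(pi/7)*e^(-omega^2/28)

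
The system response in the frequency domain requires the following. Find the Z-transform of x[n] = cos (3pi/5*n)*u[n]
Z{cos(w0 * n) * u[n]}=z(z - cos(w0))/(z^2-2z * cos(w0)+1)
With w0=3pi/5: X(z)=z(z - cos(3pi/5))/(z^2-2z * cos(3pi/5)+1)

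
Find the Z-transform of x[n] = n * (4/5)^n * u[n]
Using the property Z{n*a^n*u[n]} = az/(z-a)^2
With a = 4/5: X(z) = (4/5)z/(z - 4/5)^2, |z| > 4/5

Answer: (4/5)z/(z - 4/5)^2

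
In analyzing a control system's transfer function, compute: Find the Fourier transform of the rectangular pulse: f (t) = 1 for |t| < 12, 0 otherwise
F(omega)=integral from -12 to 12 of e^(-j*omega*t) dt
=2*sin(12*omega)/omega=24*sinc(12*omega/pi)

Answer: 2*sin(12*omega)/omega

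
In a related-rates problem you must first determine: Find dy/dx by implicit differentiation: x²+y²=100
Differentiate both sides: 2x+2y·(dy/dx) = 0
Solve: dy/dx = -2x/(2y) = -x/y

Answer: dy/dx = -x/y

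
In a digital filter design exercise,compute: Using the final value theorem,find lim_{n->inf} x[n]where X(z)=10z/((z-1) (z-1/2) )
Final value theorem: lim x[n] = lim_{z->1} (z-1)*X(z)
(z-1)*X(z) = 10z/(z-1/2)
As z->1: 10/(1-1/2) = 10/(1/2) = 20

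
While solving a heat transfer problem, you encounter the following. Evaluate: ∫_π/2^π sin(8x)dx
Antiderivative: -cos(8x)/8
Evaluate at bounds: [-cos(8·π)/8] - [-cos(8·π/2)/8]
=(-(1)+(1))/8=0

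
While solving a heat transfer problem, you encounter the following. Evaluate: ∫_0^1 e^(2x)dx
Antiderivative: (1/2)e^(2x)
Evaluate: (1/2)(e^2-1)

Answer: (e^2-1)/2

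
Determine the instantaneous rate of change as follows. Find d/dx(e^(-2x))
Chain rule: d/dx[e^u] = e^u · u' where u = -2x
u' = -2

Answer: -2·e^(-2x)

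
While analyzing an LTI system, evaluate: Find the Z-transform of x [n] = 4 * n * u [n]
Z{n * u[n]}=z/(z-1)^2
By linearity: Z{4 * n * u[n]}=4z/(z-1)^2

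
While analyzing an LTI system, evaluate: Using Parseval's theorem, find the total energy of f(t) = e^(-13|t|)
Parseval's theorem: E = integral |f(t)|^2 dt = (1/2pi) integral |F(omega)|^2 domega
E = integral_{-inf}^{inf} e^(-26|t|) dt = 2*integral_0^inf e^(-26t) dt = 2/(2*13) = 1/13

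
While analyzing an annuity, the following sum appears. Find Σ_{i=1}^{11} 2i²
=2·n(n+1)(2n+1)/6=2·11·12·23/6=1012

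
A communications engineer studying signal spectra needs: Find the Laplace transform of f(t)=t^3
L{t^n}=n!/s^(n+1)
L{t^3}=3!/s^4=6/s^4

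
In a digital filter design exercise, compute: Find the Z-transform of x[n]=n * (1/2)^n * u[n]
Using the property Z{n * a^n * u[n]}=az/(z-a)^2
With a=1/2: X(z)=(1/2)z/(z - 1/2)^2, |z| > 1/2

Answer: (1/2)z/(z - 1/2)^2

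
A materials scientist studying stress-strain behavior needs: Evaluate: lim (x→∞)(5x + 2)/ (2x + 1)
Divide numerator and denominator by x:
lim (5+2/x)/(2+1/x) = 5/2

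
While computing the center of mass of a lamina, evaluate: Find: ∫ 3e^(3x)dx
Since d/dx[e^(3x)] = 3e^(3x), we get 1 e^(3x)+C

Answer: e^(3x)+C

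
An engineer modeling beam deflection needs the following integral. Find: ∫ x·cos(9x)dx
By parts: u=x, dv=cos(9x) dx
du=dx, v=sin(9x)/9
=x·sin(9x)/9+cos(9x)/9²+C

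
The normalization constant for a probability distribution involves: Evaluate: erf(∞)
erf(∞)=1 (the error function converges to 1)

Answer: 1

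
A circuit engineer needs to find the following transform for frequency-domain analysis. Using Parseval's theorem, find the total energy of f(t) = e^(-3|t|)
Parseval's theorem: E = integral |f(t)|^2 dt = (1/2pi) integral |F(omega)|^2 domega
E = integral_{-inf}^{inf} e^(-6|t|) dt = 2 * integral_0^inf e^(-6t) dt = 2/(2 * 3) = 1/3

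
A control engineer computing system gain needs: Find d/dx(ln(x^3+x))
Chain rule: d/dx[ln(u)] = u'/u where u = x^3+x
u' = 3x^2+1

Answer: (3x^2+1)/(x^3+x)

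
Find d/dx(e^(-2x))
Chain rule: d/dx[e^u] = e^u · u' where u = -2x
u' = -2

Answer: -2·e^(-2x)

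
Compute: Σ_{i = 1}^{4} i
Using formula: Σ i^1 = n(n+1)/2 = 4·5/2 = 10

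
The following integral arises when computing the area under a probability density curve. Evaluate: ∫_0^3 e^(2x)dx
Antiderivative: (1/2)e^(2x)
Evaluate: (1/2)(e^6-1)

Answer: (e^6-1)/2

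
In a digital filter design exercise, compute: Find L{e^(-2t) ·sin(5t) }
First shifting: L{e^(at)f(t)}=F(s-a)
L{sin(5t)}=5/(s²+25)
Shift: 5/((s+2)²+25)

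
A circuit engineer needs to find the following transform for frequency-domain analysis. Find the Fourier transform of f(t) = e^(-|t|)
Using the standard pair: F{e^(-a|t|)} = 2a/(a^2+omega^2)
With a = 1: F(omega) = 2/(1+omega^2)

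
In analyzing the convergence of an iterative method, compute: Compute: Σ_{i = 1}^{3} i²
Using formula: Σ i^2 = n(n + 1)(2n + 1)/6 = 3·4·7/6 = 14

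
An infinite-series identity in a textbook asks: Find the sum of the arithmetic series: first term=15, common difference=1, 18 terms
Last term: a_n=15+(18-1)·1=32
Sum=n(a_1+a_n)/2=18(15+32)/2=423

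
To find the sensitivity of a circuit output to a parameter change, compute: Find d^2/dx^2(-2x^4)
Apply power rule 2 times:
d^1: -8x^3
d^2: -24x^2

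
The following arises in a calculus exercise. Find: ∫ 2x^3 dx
Using power rule: ∫ 2x^3 dx=2/4 x^4+C=(1/2)x^4+C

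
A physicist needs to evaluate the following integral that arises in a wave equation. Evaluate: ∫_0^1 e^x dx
Antiderivative: e^x
Evaluate: (e^1-1)

Answer: e^1-1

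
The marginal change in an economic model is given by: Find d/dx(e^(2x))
Chain rule: d/dx[e^u] = e^u · u' where u = 2x
u' = 2

Answer: 2·e^(2x)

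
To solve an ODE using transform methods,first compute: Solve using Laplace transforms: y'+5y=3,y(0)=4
Take L of both sides: sY(s) - 4 + 5Y(s) = 3/s
Y(s)(s + 5) = 3/s + 4
Y(s) = 3/(s(s + 5)) + 4/(s + 5)
Partial fractions: 3/(s(s + 5)) = (3/5)/s - (3/5)/(s + 5)
So Y(s) = (3/5)/s + (17/5)/(s + 5)
Inverse transform (L^(-1){1/s} = 1, L^(-1){1/(s + 5)} = e^(-5t)):

Answer: y(t) = 3/5 + (17/5)·e^(-5t)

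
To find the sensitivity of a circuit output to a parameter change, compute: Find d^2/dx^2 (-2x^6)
Apply power rule 2 times:
d^1: -12x^5
d^2: -60x^4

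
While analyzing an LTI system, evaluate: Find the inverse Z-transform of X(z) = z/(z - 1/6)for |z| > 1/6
Standard pair: z/(z-a) <-> a^n * u[n] for causal signals
With a = 1/6: x[n] = (1/6)^n * u[n]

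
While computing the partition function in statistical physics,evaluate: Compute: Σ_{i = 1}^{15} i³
Using formula: Σ i^3 = [n(n + 1)/2]² = [15·16/2]² = 14400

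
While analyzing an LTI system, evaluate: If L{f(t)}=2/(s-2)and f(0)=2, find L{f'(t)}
L{f'(t)} = s·F(s) - f(0) = 2s/(s-2) - 2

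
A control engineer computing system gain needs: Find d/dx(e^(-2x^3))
Chain rule: d/dx[e^u]=e^u · u' where u=-2x^3
u'=-6x^2

Answer: -6x^2·e^(-2x^3)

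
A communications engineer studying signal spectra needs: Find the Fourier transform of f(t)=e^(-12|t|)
Using the standard pair: F{e^(-a|t|)} = 2a/(a^2+omega^2)
With a = 12: F(omega) = 24/(144+omega^2)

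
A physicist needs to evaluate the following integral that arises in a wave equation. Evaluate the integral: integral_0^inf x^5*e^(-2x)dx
This is a Gamma integral. Substitute u=2x (du=2 dx):
integral_0^inf x^5*e^(-2x) dx=(1/2^6) integral_0^inf u^5*e^(-u) du
=Gamma(6)/2^6=5!/2^6=120/64

Answer: 15/8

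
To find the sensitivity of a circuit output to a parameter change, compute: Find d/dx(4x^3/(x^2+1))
Quotient rule: (f/g)'=(f'g - fg')/g²
f=4x^3, f'=12x^2
g=x^2+1, g'=2x

Answer: (12x^2·(x^2+1)-8x^4)/(x^2+1)²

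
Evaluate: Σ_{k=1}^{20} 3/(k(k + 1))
Partial fractions: 3/(k(k + 1)) = 3/k - 3/(k + 1)
Telescoping sum: 3(1 - 1/21) = 3·20/21

Answer: 20/7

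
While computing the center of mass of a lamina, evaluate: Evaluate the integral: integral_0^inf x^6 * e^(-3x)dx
This is a Gamma integral. Substitute u=3x (du=3 dx):
integral_0^inf x^6*e^(-3x) dx=(1/3^7) integral_0^inf u^6*e^(-u) du
=Gamma(7)/3^7=6!/3^7=720/2187

Answer: 80/243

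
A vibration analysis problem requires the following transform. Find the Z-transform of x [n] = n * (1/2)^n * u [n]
Using the property Z{n * a^n * u[n]} = az/(z-a)^2
With a = 1/2: X(z) = (1/2)z/(z - 1/2)^2, |z| > 1/2

Answer: (1/2)z/(z - 1/2)^2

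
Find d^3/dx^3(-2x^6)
Apply power rule 3 times:
d^1: -12x^5
d^2: -60x^4
d^3: -240x^3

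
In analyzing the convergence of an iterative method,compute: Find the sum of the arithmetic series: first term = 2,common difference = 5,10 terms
Last term: a_n = 2 + (10 - 1)·5 = 47
Sum = n(a_1 + a_n)/2 = 10(2 + 47)/2 = 245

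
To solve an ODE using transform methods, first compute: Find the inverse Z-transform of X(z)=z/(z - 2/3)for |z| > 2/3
Standard pair: z/(z-a) <-> a^n * u[n] for causal signals
With a = 2/3: x[n] = (2/3)^n * u[n]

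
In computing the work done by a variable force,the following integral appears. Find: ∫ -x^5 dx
Using power rule: ∫ -x^5 dx=-1/6 x^6+C=(-1/6)x^6+C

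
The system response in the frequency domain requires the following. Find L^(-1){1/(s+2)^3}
L^(-1){1/(s-a)^n} = t^(n-1)·e^(at)/(n-1)!
Here a = -2, n = 3: t^2·e^(-2t)/2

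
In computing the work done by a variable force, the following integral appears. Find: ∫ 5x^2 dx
Using power rule: ∫ 5x^2 dx=5/3 x^3+C=(5/3)x^3+C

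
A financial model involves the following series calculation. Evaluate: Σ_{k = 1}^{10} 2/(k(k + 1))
Partial fractions: 2/(k(k + 1)) = 2/k - 2/(k + 1)
Telescoping sum: 2(1 - 1/11) = 2·10/11

Answer: 20/11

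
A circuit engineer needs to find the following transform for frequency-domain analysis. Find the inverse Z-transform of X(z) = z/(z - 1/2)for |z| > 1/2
Standard pair: z/(z-a) <-> a^n*u[n] for causal signals
With a=1/2: x[n]=(1/2)^n*u[n]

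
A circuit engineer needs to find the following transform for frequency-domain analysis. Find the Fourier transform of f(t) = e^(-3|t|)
Using the standard pair: F{e^(-a|t|)} = 2a/(a^2 + omega^2)
With a = 3: F(omega) = 6/(9 + omega^2)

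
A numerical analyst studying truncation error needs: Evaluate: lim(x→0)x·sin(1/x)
Squeeze theorem: -|x| ≤ x·sin(1/x) ≤ |x|
Since x → 0 as x → 0, by squeeze theorem the limit is 0

Answer: 0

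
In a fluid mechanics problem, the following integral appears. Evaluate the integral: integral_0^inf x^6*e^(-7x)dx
This is a Gamma integral. Substitute u=7x (du=7 dx):
integral_0^inf x^6*e^(-7x) dx=(1/7^7) integral_0^inf u^6*e^(-u) du
=Gamma(7)/7^7=6!/7^7=720/823543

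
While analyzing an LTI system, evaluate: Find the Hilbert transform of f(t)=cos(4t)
The Hilbert transform shifts each frequency component by -pi/2.
H{cos(wt)}=sin(wt)
With w=4: H{cos(4t)}=sin(4t)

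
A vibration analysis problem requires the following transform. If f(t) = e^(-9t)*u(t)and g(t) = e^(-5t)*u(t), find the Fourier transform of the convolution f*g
By the convolution theorem: F{f*g}=F(omega)*G(omega)
F(omega)=1/(9 + j*omega), G(omega)=1/(5 + j*omega)
F{f*g}=1/((9 + j*omega)(5 + j*omega))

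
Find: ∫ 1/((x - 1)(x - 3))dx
Partial fractions: 1/((x-1)(x-3))=A/(x-1)+B/(x-3)
A=-1/2, B=1/2
∫ [-1/2· 1/(x-1)+1/2· 1/(x-3)] dx
=(1/2)[ln|x-3| - ln|x-1|]+C

Answer: (1/2)·ln|(x-3)/(x-1)|+C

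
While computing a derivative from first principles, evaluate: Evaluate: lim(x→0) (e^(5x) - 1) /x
L'Hôpital (0/0): lim 5e^(5x)/1 = 5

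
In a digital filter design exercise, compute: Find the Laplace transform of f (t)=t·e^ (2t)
L{t·e^(at)} = 1/(s-a)²
L{t·e^(2t)} = 1/(s-2)²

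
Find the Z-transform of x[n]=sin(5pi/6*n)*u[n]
Z{sin(w0 * n) * u[n]} = z * sin(w0)/(z^2-2z * cos(w0)+1)
With w0 = 5pi/6: X(z) = z * sin(5pi/6)/(z^2-2z * cos(5pi/6)+1)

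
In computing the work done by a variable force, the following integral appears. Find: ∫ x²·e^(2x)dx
Integration by parts twice:
First: u = x², dv = e^(2x) dx => x²e^(2x)/2 - (2/2)∫ xe^(2x) dx
Second (∫ xe^(2x) dx): xe^(2x)/2 - e^(2x)/4
Combining: e^(2x)(x²/2 - 2x/4 + 2/8) + C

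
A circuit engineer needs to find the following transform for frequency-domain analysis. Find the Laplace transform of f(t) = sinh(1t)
L{sinh(at)} = a/(s²-a²)
L{sinh(1t)} = 1/(s²-1)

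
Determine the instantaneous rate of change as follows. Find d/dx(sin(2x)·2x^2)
Product rule: (fg)' = f'g + fg'
f = sin(2x), f' = 2·cos(2x)
g = 2x^2, g' = 4x

Answer: 4·cos(2x)·x^2 + 4·sin(2x)·x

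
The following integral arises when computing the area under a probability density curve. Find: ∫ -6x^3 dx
Using power rule: ∫ -6x^3 dx = -6/4 x^4+C = (-3/2)x^4+C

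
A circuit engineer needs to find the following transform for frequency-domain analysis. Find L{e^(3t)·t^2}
First shifting: L{e^(at)f(t)} = F(s-a)
L{t^2} = 2/s^3
Shift s → s-3: 2/(s-3)^3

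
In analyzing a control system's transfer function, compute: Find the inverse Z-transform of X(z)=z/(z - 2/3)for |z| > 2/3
Standard pair: z/(z-a) <-> a^n*u[n] for causal signals
With a=2/3: x[n]=(2/3)^n*u[n]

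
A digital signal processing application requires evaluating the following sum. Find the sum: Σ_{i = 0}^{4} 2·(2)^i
Geometric series: S=a(1 - r^n)/(1 - r)
a=2, r=2, n=5
S=2(1-32)/-1=62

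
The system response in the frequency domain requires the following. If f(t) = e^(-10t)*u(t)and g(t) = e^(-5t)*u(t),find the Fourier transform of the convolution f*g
By the convolution theorem: F{f*g}=F(omega)*G(omega)
F(omega)=1/(10 + j*omega), G(omega)=1/(5 + j*omega)
F{f*g}=1/((10 + j*omega)(5 + j*omega))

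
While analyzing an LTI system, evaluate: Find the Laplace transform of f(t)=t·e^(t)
L{t·e^(at)}=1/(s-a)²
L{t·e^(t)}=1/(s-1)²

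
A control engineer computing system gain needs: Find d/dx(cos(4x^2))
Chain rule: d/dx[cos(u)]=-sin(u)·u' where u=4x^2
u'=8x

Answer: -8x·sin(4x^2)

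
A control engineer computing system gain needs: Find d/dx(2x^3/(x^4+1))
Quotient rule: (f/g)'=(f'g - fg')/g²
f=2x^3, f'=6x^2
g=x^4+1, g'=4x^3

Answer: (6x^2·(x^4+1)-8x^6)/(x^4+1)²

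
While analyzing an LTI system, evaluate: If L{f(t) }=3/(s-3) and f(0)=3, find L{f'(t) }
L{f'(t)}=s·F(s) - f(0)=3s/(s-3) - 3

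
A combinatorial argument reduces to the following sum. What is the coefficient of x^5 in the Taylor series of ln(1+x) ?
ln(1 + x)=Σ (-1)^(n + 1) x^n/n
Coefficient of x^5=(-1)^6/5=1/5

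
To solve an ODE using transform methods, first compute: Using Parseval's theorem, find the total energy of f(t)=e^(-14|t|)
Parseval's theorem: E = integral |f(t)|^2 dt = (1/2pi) integral |F(omega)|^2 domega
E = integral_{-inf}^{inf} e^(-28|t|) dt = 2 * integral_0^inf e^(-28t) dt = 2/(2 * 14) = 1/14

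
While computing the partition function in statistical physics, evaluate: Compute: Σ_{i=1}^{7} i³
Using formula: Σ i^3=[n(n + 1)/2]²=[7·8/2]²=784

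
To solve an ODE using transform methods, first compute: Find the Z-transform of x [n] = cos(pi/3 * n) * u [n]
Z{cos(w0*n)*u[n]} = z(z - cos(w0))/(z^2-2z*cos(w0)+1)
With w0 = pi/3: X(z) = z(z - cos(pi/3))/(z^2-2z*cos(pi/3)+1)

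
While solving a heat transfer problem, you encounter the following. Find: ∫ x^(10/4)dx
Power rule: ∫ x^(5/2) dx = x^(7/2)/(7/2) + C

Answer: (2/7)·x^(7/2) + C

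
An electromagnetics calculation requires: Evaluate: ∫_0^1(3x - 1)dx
Step 1: Find antiderivative F(x)=(3/2)x^2 - x
Step 2: F(1) - F(0)=1/2 - (0)=1/2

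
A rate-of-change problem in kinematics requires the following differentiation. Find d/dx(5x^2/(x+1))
Quotient rule: (f/g)'=(f'g - fg')/g²
f=5x^2, f'=10x
g=x+1, g'=1

Answer: (10x·(x+1)-5x^2)/(x+1)²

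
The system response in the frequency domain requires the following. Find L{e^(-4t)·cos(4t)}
First shifting: L{e^(at)f(t)} = F(s-a)
L{cos(4t)} = s/(s²+16)
Shift: (s+4)/((s+4)²+16)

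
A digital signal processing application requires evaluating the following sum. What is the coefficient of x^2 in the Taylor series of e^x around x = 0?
Taylor series of e^x = Σ x^n/n!
Coefficient of x^2 = 1/2! = 1/2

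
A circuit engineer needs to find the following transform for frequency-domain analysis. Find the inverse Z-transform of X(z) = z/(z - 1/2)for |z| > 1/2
Standard pair: z/(z-a) <-> a^n * u[n] for causal signals
With a=1/2: x[n]=(1/2)^n * u[n]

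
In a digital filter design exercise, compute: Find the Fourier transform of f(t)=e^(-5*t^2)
The Fourier transform of a Gaussian e^(-a * t^2) is sqrt(pi/a) * e^(-omega^2/(4a)).
With a = 5: F(omega) = sqrt(pi/5) * e^(-omega^2/20)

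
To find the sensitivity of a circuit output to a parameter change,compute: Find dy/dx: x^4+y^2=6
Differentiate: 4x^3+2y·(dy/dx) = 0
dy/dx = -4x^3/(2y)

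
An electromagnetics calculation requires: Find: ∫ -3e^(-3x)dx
Since d/dx[e^(-3x)]=-3e^(-3x), we get 1 e^(-3x) + C

Answer: e^(-3x) + C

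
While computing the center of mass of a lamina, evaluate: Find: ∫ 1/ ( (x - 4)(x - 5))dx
Partial fractions: 1/((x-4)(x-5))=A/(x-4)+B/(x-5)
A=-1, B=1
∫ [-1· 1/(x-4)+1· 1/(x-5)] dx
=(1)[ln|x-5| - ln|x-4|]+C

Answer: ln|(x-5)/(x-4)|+C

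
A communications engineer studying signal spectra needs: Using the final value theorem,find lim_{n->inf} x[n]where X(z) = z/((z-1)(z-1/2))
Final value theorem: lim x[n] = lim_{z->1} (z-1) * X(z)
(z-1) * X(z) = z/(z-1/2)
As z->1: 1/(1-1/2) = 1/(1/2) = 2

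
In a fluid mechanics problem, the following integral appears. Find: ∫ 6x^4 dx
Using power rule: ∫ 6x^4 dx=6/5 x^5+C=(6/5)x^5+C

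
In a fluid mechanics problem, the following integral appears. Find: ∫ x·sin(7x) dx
By parts: u = x, dv = sin(7x) dx
du = dx, v = -cos(7x)/7
= -x·cos(7x)/7+sin(7x)/7²+C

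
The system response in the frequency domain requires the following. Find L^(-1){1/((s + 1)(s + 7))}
Partial fractions: 1/((s+1)(s+7)) = A/(s+1)+B/(s+7)
Cover-up: A = 1/(s+7)|_{s = -1} = 1/6; B = 1/(s+1)|_{s = -7} = -1/6
L^(-1) = (1/6)e^(-t) - (1/6)e^(-7t)

Answer: (1/6)(e^(-t) - e^(-7t))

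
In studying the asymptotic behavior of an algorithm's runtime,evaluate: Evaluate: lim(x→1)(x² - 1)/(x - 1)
Factor: (x² - 1)=(x-1)(x+1)
Cancel (x-1): lim(x→1) (x+1)=2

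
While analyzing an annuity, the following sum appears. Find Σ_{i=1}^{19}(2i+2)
=2·Σ i + 2·19=2·190 + 38=418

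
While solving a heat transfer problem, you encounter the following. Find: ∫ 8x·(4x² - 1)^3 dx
Let u=4x² - 1, du=8x dx
∫ u^3 du=u^4/4 + C

Answer: (4x² - 1)^4/4 + C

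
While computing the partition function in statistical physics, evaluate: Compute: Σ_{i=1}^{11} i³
Using formula: Σ i^3=[n(n + 1)/2]²=[11·12/2]²=4356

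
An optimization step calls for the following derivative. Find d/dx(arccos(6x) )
d/dx[arccos(u)] = -u'/√(1-u²), u = 6x, u' = 6

Answer: -6/√(1-36x²)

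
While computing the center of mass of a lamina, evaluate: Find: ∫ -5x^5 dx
Using power rule: ∫ -5x^5 dx = -5/6 x^6+C = (-5/6)x^6+C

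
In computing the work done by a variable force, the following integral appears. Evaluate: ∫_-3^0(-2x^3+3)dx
Step 1: Find antiderivative F(x)=(-1/2)x^4 + 3x
Step 2: F(0) - F(-3)=0 - (-99/2)=99/2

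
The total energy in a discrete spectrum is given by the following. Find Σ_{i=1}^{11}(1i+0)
= 1·Σ i+0·11 = 1·66+0 = 66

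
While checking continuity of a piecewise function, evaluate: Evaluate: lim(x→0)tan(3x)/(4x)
tan(u) ≈ u for small u:
tan(3x)/(4x) ≈ 3x/(4x) = 3/4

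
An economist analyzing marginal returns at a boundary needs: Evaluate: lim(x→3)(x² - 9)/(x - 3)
Factor: (x² - 9) = (x-3)(x+3)
Cancel (x-3): lim(x→3) (x+3) = 6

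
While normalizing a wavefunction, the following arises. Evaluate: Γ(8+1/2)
Γ(n+1/2)=(2n)!√π/(4^n·n!)
=20922789888000√π/(65536·40320)=(2027025/256)·√π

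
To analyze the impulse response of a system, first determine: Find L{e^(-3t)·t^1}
First shifting: L{e^(at)f(t)} = F(s-a)
L{t^1} = 1/s^2
Shift s → s + 3: 1/(s + 3)^2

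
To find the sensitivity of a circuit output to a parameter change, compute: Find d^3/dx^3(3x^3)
Apply power rule 3 times:
d^1: 9x^2
d^2: 18x
d^3: 18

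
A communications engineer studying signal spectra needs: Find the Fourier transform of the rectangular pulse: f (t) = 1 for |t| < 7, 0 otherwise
F(omega)=integral from -7 to 7 of e^(-j * omega * t) dt
=2 * sin(7 * omega)/omega=14 * sinc(7 * omega/pi)

Answer: 2 * sin(7 * omega)/omega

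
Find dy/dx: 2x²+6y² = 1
Differentiate: 4x + 12y·(dy/dx) = 0
dy/dx = -4x/(12y) = -(1/3)·(x/y)

Answer: dy/dx = -(1/3)·(x/y)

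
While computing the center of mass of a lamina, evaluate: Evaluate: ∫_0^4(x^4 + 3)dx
Step 1: Find antiderivative F(x)=(1/5)x^5 + 3x
Step 2: F(4) - F(0)=1084/5 - (0)=1084/5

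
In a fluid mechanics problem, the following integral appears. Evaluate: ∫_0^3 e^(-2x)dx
Antiderivative: (1/(-2))e^(-2x)
Evaluate: (1/(-2))(e^-6 - 1)

Answer: (e^-6 - 1)/(-2)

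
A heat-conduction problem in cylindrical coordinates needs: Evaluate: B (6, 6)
B(x,y) = Γ(x)Γ(y)/Γ(x + y) = (x-1)!(y-1)!/(x + y-1)!
B(6,6) = 5!·5!/11! = 1/2772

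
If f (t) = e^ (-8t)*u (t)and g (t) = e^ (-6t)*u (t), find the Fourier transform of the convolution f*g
By the convolution theorem: F{f * g} = F(omega) * G(omega)
F(omega) = 1/(8+j * omega), G(omega) = 1/(6+j * omega)
F{f * g} = 1/((8+j * omega)(6+j * omega))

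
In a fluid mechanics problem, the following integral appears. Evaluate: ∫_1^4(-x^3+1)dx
Step 1: Find antiderivative F(x) = (-1/4)x^4 + x
Step 2: F(4) - F(1) = -60 - (3/4) = -243/4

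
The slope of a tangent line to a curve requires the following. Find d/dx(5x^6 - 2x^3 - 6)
Power rule: d/dx(ax^n) = n·a·x^(n-1)
Term by term: 30·x^5-6·x^2

Answer: 30x^5-6x^2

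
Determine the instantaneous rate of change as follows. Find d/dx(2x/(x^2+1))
Quotient rule: (f/g)'=(f'g - fg')/g²
f=2x, f'=2
g=x^2 + 1, g'=2x

Answer: (2·(x^2 + 1) - 4x^2)/(x^2 + 1)²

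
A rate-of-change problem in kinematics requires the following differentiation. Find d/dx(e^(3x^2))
Chain rule: d/dx[e^u]=e^u · u' where u=3x^2
u'=6x

Answer: 6x·e^(3x^2)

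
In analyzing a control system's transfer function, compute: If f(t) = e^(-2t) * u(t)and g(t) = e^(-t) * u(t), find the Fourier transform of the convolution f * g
By the convolution theorem: F{f * g} = F(omega) * G(omega)
F(omega) = 1/(2+j * omega), G(omega) = 1/(1+j * omega)
F{f * g} = 1/((2+j * omega)(1+j * omega))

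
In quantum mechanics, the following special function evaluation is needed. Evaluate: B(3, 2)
B(x,y)=Γ(x)Γ(y)/Γ(x+y)=(x-1)!(y-1)!/(x+y-1)!
B(3,2)=2!·1!/4!=1/12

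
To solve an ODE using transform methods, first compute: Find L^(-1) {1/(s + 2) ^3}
L^(-1){1/(s-a)^n}=t^(n-1)·e^(at)/(n-1)!
Here a=-2, n=3: t^2·e^(-2t)/2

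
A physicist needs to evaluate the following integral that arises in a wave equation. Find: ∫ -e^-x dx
Since d/dx[e^-x] = - e^-x, we get 1e^-x+C

Answer: e^-x+C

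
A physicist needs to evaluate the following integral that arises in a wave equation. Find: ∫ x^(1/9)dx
Power rule: ∫ x^(1/9) dx = x^(10/9)/(10/9) + C

Answer: (9/10)·x^(10/9) + C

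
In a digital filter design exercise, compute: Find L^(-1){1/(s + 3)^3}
L^(-1){1/(s-a)^n}=t^(n-1)·e^(at)/(n-1)!
Here a=-3, n=3: t^2·e^(-3t)/2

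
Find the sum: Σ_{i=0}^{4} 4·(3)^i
Geometric series: S = a(1 - r^n)/(1 - r)
a = 4, r = 3, n = 5
S = 4(1-243)/-2 = 484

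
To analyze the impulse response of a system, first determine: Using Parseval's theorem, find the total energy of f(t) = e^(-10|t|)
Parseval's theorem: E=integral |f(t)|^2 dt=(1/2pi) integral |F(omega)|^2 domega
E=integral_{-inf}^{inf} e^(-20|t|) dt=2*integral_0^inf e^(-20t) dt=2/(2*10)=1/10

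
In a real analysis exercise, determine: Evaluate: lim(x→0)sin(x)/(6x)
L'Hôpital (0/0): lim cos(x)/6=1/6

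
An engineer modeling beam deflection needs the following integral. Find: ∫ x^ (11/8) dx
Power rule: ∫ x^(11/8) dx=x^(19/8)/(19/8)+C

Answer: (8/19)·x^(19/8)+C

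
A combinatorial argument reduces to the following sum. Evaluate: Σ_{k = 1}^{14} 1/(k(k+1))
Partial fractions: 1/(k(k+1))=1/k - 1/(k+1)
Telescoping sum: 1(1-1/15)=1·14/15

Answer: 14/15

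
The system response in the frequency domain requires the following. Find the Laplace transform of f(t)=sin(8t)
L{sin(wt)}=w/(s²+w²)
L{sin(8t)}=8/(s²+64)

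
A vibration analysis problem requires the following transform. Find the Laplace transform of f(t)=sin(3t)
L{sin(wt)} = w/(s²+w²)
L{sin(3t)} = 3/(s²+9)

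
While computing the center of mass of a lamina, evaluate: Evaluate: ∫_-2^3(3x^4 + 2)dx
Step 1: Find antiderivative F(x)=(3/5)x^5 + 2x
Step 2: F(3) - F(-2)=759/5 - (-116/5)=175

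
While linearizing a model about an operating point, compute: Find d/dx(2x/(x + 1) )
Quotient rule: (f/g)'=(f'g - fg')/g²
f=2x, f'=2
g=x+1, g'=1

Answer: (2·(x+1)-2x)/(x+1)²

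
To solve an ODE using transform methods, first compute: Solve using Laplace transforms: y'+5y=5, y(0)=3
Take L of both sides: sY(s)-3+5Y(s)=5/s
Y(s)(s+5)=5/s+3
Y(s)=5/(s(s+5))+3/(s+5)
Partial fractions: 5/(s(s+5))=1/s - 1/(s+5)
So Y(s)=1/s+2/(s+5)
Inverse transform (L^(-1){1/s}=1, L^(-1){1/(s+5)}=e^(-5t)):

Answer: y(t)=1+2·e^(-5t)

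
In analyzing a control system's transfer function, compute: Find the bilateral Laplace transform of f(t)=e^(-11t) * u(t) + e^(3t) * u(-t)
For e^(-11t)*u(t): L = 1/(s + 11), Re(s) > -11
For e^(3t)*u(-t): L = -1/(s-3), Re(s) < 3
Combined: F(s) = 1/(s + 11) - 1/(s-3), -11 < Re(s) < 3

Answer: 1/(s + 11) - 1/(s-3), ROC: -11 < Re(s) < 3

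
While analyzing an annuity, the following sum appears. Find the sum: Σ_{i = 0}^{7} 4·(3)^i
Geometric series: S=a(1 - r^n)/(1 - r)
a=4, r=3, n=8
S=4(1 - 6561)/-2=13120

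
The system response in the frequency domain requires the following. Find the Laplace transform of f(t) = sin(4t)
L{sin(wt)}=w/(s²+w²)
L{sin(4t)}=4/(s²+16)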